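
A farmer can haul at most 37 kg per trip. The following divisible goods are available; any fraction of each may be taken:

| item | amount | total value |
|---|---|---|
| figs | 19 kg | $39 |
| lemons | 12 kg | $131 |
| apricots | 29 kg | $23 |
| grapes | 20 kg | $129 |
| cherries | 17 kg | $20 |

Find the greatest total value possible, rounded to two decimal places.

Take in order of value per unit:
- lemons (131/12 per unit): all 12 → value 131, running total 131.00
- grapes (129/20 per unit): all 20 → value 129, running total 260.00
- figs (39/19 per unit): 5 of 19 → value 5×39/19 = 10.2632, running total 270.26
Total 270.26.

270.26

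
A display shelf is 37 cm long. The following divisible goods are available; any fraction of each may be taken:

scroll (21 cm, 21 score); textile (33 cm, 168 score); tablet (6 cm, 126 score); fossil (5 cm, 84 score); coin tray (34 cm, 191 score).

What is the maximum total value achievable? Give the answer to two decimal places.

Take in order of value per unit:
- tablet (126/6 per unit): all 6 → value 126, running total 126.00
- fossil (84/5 per unit): all 5 → value 84, running total 210.00
- coin tray (191/34 per unit): 26 of 34 → value 26×191/34 = 146.0588, running total 356.06
Total 356.06.

356.06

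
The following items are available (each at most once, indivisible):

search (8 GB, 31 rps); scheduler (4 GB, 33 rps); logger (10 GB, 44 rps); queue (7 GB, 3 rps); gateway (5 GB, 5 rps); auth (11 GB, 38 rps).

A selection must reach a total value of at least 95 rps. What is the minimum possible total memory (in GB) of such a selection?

22

Subsets with value ≥ 95, sorted by total memory:
- search+scheduler+logger: memory 22, value 108
- search+scheduler+auth: memory 23, value 102
- scheduler+logger+auth: memory 25, value 115
- search+scheduler+logger+gateway: memory 27, value 113
Minimum memory: 22 GB.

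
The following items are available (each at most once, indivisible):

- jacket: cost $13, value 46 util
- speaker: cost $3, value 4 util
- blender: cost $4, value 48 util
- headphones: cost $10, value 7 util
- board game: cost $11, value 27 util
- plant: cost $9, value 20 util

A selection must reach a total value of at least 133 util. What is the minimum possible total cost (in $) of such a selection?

Subsets with value ≥ 133, sorted by total cost:
- jacket+blender+board game+plant: cost 37, value 141
- jacket+speaker+blender+board game+plant: cost 40, value 145
- jacket+blender+headphones+board game+plant: cost 47, value 148
Minimum cost: 37 $.

37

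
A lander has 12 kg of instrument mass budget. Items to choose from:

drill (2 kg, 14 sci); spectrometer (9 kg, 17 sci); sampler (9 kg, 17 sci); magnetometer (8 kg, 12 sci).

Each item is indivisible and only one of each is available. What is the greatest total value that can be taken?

31 sci

Check high-value combinations within 12 kg:
- drill+spectrometer: mass 2+9=11, value 14+17=31
- drill+sampler: mass 2+9=11, value 14+17=31
- drill+magnetometer: mass 2+8=10, value 14+12=26
- spectrometer: mass 9, value 17
- sampler: mass 9, value 17
Best: 31 sci.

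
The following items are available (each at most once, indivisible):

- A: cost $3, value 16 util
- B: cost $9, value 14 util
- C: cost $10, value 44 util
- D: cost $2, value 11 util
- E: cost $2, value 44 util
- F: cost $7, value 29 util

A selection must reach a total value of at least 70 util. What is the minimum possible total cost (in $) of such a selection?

Subsets with value ≥ 70, sorted by total cost:
- A+D+E: cost 7, value 71
- E+F: cost 9, value 73
- D+E+F: cost 11, value 84
- A+E+F: cost 12, value 89
Minimum cost: 7 $.

7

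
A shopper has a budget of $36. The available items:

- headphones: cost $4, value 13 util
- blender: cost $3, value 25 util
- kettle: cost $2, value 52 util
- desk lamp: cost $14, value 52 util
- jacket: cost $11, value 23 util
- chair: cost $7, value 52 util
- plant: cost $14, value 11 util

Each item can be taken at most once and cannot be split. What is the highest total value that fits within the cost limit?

194 util

This is a 0/1 knapsack; check combinations near the capacity.
- headphones+blender+kettle+desk lamp+chair: cost 4+3+2+14+7=30, value 13+25+52+52+52=194
- blender+kettle+desk lamp+chair: cost 3+2+14+7=26, value 25+52+52+52=181
- kettle+desk lamp+jacket+chair: cost 2+14+11+7=34, value 52+52+23+52=179
- headphones+kettle+desk lamp+chair: cost 4+2+14+7=27, value 13+52+52+52=169
- headphones+blender+kettle+jacket+chair: cost 4+3+2+11+7=27, value 13+25+52+23+52=165
Best: 194 util.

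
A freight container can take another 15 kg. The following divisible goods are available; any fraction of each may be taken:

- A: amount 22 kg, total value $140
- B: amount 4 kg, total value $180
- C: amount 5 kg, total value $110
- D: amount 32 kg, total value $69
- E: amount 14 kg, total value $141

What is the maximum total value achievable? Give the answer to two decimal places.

Take in order of value per unit:
- B (180/4 per unit): all 4 → value 180, running total 180.00
- C (110/5 per unit): all 5 → value 110, running total 290.00
- E (141/14 per unit): 6 of 14 → value 6×141/14 = 60.4286, running total 350.43
Total 350.43.

350.43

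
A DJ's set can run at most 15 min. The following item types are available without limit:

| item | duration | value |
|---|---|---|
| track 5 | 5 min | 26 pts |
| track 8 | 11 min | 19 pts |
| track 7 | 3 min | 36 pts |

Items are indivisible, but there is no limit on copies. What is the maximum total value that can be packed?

180 pts

Best value-per-unit is track 7 at 36/3, and filling with it alone uses duration 5×3=15. No mix of the others beats 5×36 = 180.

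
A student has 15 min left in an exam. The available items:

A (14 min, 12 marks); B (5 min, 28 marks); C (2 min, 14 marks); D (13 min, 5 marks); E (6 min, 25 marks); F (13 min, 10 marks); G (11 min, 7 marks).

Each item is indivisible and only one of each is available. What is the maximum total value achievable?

67 marks

Check high-value combinations within 15 min:
- B+C+E: time 5+2+6=13, value 28+14+25=67
- B+E: time 5+6=11, value 28+25=53
- B+C: time 5+2=7, value 28+14=42
- C+E: time 2+6=8, value 14+25=39
Best: 67 marks.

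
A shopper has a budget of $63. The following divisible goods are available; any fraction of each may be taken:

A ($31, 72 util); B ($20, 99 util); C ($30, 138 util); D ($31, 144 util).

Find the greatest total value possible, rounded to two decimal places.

298.20

Take in order of value per unit:
- B (99/20 per unit): all 20 → value 99, running total 99.00
- D (144/31 per unit): all 31 → value 144, running total 243.00
- C (138/30 per unit): 12 of 30 → value 12×138/30 = 55.2000, running total 298.20
Total 298.20.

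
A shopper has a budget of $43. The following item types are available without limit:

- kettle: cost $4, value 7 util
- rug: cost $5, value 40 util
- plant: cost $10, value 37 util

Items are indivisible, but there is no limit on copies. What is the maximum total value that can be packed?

320 util

Best value-per-unit is rug at 40/5, and filling with it alone uses cost 8×5=40. No mix of the others beats 8×40 = 320.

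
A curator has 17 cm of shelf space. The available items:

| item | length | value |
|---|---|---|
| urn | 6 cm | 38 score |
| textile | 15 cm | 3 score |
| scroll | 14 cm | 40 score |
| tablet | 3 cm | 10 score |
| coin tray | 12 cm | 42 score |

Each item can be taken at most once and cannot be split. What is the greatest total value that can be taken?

52 score

Check high-value combinations within 17 cm:
- tablet+coin tray: length 3+12=15, value 10+42=52
- scroll+tablet: length 14+3=17, value 40+10=50
- urn+tablet: length 6+3=9, value 38+10=48
Best: 52 score.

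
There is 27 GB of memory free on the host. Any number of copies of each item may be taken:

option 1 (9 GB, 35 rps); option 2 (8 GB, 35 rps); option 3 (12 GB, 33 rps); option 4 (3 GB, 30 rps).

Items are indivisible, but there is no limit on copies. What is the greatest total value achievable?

Best value-per-unit is option 4 at 30/3, and filling with it alone uses memory 9×3=27. No mix of the others beats 9×30 = 270.

270 rps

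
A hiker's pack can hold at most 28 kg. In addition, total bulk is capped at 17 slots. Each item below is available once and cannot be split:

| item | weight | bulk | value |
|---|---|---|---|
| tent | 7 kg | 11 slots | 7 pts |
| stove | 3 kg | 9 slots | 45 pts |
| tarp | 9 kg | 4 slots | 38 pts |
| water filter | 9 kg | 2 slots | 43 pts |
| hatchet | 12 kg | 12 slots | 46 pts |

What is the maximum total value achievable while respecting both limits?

Feasible sets respecting both limits:
- stove+tarp+water filter: weight 21, bulk 15, value 126
- water filter+hatchet: weight 21, bulk 14, value 89
- stove+water filter: weight 12, bulk 11, value 88
Best: 126 pts.

126 pts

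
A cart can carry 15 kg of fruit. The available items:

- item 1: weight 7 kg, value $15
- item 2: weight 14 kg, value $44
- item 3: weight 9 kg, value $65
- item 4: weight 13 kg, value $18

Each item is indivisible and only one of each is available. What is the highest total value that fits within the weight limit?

This is a 0/1 knapsack; check combinations near the capacity.
- item 3: weight 9, value 65
- item 2: weight 14, value 44
- item 4: weight 13, value 18
- item 1: weight 7, value 15
Best: $65.

$65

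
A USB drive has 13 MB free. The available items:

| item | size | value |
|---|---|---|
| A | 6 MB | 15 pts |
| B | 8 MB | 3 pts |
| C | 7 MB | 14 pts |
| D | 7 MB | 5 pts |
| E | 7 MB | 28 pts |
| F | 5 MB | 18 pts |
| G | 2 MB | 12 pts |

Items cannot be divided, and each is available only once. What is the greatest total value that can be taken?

46 pts

Check high-value combinations within 13 MB:
- E+F: size 7+5=12, value 28+18=46
- A+F+G: size 6+5+2=13, value 15+18+12=45
- A+E: size 6+7=13, value 15+28=43
- E+G: size 7+2=9, value 28+12=40
- A+F: size 6+5=11, value 15+18=33
Best: 46 pts.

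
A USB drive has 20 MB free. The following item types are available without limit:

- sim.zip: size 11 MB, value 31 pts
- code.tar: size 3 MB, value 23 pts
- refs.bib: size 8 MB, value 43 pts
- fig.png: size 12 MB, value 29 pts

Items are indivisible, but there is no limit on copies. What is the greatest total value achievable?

138 pts

Best value-per-unit is code.tar at 23/3, and filling with it alone uses size 6×3=18. No mix of the others beats 6×23 = 138.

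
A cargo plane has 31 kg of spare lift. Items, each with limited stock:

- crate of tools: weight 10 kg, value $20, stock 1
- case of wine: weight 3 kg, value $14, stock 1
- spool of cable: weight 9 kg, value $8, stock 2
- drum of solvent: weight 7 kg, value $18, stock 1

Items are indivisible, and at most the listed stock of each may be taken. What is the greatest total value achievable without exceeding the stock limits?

$60

Top feasible selections:
- 1×crate of tools + 1×case of wine + 1×spool of cable + 1×drum of solvent: weight 29, value 60
- 1×crate of tools + 1×case of wine + 1×drum of solvent: weight 20, value 52
Best: $60.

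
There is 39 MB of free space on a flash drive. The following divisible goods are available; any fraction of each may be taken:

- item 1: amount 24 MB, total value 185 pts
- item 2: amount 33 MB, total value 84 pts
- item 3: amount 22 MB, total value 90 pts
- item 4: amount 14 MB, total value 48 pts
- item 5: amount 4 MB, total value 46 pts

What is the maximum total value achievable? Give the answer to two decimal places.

276.00

Take in order of value per unit:
- item 5 (46/4 per unit): all 4 → value 46, running total 46.00
- item 1 (185/24 per unit): all 24 → value 185, running total 231.00
- item 3 (90/22 per unit): 11 of 22 → value 11×90/22 = 45.0000, running total 276.00
Total 276.00.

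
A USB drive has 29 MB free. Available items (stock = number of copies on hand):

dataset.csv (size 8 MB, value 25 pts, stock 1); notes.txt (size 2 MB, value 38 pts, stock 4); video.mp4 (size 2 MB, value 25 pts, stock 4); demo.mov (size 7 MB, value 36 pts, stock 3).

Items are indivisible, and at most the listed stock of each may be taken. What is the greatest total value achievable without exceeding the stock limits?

Best selections within size 29 and stock limits:
- 4×notes.txt + 3×video.mp4 + 2×demo.mov: size 28, value 299
- 4×notes.txt + 4×video.mp4 + 1×demo.mov: size 23, value 288
- 1×dataset.csv + 4×notes.txt + 3×video.mp4 + 1×demo.mov: size 29, value 288
- 3×notes.txt + 4×video.mp4 + 2×demo.mov: size 28, value 286
Best: 299 pts.

299 pts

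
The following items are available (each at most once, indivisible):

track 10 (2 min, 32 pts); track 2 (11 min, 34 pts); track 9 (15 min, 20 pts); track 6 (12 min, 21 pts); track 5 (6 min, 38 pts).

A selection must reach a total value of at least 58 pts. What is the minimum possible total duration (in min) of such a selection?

Subsets with value ≥ 58, sorted by total duration:
- track 10+track 5: duration 8, value 70
- track 10+track 2: duration 13, value 66
- track 2+track 5: duration 17, value 72
- track 6+track 5: duration 18, value 59
Minimum duration: 8 min.

8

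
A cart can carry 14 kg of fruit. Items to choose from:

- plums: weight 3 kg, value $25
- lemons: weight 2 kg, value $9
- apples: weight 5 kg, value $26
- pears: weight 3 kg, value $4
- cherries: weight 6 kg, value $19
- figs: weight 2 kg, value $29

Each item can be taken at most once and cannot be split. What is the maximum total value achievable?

$89

This is a 0/1 knapsack; check combinations near the capacity.
- plums+lemons+apples+figs: weight 3+2+5+2=12, value 25+9+26+29=89
- plums+apples+pears+figs: weight 3+5+3+2=13, value 25+26+4+29=84
- plums+lemons+cherries+figs: weight 3+2+6+2=13, value 25+9+19+29=82
Best: $89.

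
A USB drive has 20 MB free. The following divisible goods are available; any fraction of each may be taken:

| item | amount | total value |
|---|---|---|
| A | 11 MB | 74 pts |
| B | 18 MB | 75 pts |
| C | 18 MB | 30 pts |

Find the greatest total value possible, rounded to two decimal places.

111.50

Take in order of value per unit:
- A (74/11 per unit): all 11 → value 74, running total 74.00
- B (75/18 per unit): 9 of 18 → value 9×75/18 = 37.5000, running total 111.50
Total 111.50.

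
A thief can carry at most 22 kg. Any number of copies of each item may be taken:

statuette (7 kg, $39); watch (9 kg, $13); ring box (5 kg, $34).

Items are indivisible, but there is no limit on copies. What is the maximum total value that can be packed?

Best value-per-unit is ring box at 34/5; filling with it alone gives 4×34 = 136.
Optimal mix: 1×statuette + 3×ring box → weight 22, value 141.

$141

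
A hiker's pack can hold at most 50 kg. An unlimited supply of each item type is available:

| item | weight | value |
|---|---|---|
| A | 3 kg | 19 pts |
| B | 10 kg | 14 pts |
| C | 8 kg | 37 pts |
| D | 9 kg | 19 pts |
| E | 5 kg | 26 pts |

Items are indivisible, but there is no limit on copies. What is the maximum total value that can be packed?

311 pts

Best value-per-unit is A at 19/3; filling with it alone gives 16×19 = 304.
Optimal mix: 15×A + 1×E → weight 50, value 311.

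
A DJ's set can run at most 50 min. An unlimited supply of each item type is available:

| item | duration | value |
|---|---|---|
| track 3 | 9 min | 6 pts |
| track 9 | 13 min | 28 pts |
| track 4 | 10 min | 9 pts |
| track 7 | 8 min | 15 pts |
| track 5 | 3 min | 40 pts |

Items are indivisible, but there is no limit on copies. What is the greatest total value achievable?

Best value-per-unit is track 5 at 40/3, and filling with it alone uses duration 16×3=48. No mix of the others beats 16×40 = 640.

640 pts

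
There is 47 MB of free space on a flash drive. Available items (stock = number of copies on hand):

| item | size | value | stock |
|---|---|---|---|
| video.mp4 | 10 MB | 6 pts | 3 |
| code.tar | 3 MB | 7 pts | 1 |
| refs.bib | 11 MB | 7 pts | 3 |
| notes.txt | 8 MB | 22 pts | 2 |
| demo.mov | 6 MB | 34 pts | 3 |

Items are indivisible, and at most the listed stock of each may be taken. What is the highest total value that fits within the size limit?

159 pts

Top feasible selections:
- 1×video.mp4 + 1×code.tar + 2×notes.txt + 3×demo.mov: size 47, value 159
- 1×code.tar + 2×notes.txt + 3×demo.mov: size 37, value 153
- 1×refs.bib + 2×notes.txt + 3×demo.mov: size 45, value 153
Best: 159 pts.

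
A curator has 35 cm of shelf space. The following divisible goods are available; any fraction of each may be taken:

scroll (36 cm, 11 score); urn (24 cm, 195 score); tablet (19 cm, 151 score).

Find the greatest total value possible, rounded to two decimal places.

282.42

Take in order of value per unit:
- urn (195/24 per unit): all 24 → value 195, running total 195.00
- tablet (151/19 per unit): 11 of 19 → value 11×151/19 = 87.4211, running total 282.42
Total 282.42.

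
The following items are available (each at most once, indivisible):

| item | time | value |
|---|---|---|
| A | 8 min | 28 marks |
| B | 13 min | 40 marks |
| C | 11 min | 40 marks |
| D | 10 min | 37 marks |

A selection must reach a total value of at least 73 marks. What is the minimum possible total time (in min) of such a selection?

Subsets with value ≥ 73, sorted by total time:
- C+D: time 21, value 77
- B+D: time 23, value 77
Minimum time: 21 min.

21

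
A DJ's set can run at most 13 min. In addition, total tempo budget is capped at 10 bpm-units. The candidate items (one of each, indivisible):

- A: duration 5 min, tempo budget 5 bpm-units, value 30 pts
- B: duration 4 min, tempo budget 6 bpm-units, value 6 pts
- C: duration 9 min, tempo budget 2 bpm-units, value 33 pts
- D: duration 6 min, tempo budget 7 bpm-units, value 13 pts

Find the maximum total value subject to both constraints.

39 pts

Feasible sets respecting both limits:
- B+C: duration 13, tempo budget 8, value 39
- C: duration 9, tempo budget 2, value 33
- A: duration 5, tempo budget 5, value 30
- D: duration 6, tempo budget 7, value 13
Best: 39 pts.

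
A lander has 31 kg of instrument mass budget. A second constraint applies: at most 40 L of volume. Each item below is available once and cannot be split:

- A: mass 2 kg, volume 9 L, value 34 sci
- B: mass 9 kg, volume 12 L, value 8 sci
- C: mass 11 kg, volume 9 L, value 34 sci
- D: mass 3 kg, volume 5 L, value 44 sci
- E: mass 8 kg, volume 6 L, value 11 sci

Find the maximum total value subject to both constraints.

123 sci

Feasible sets respecting both limits:
- A+C+D+E: mass 24, volume 29, value 123
- A+B+C+D: mass 25, volume 35, value 120
- A+C+D: mass 16, volume 23, value 112
- A+B+D+E: mass 22, volume 32, value 97
Best: 123 sci.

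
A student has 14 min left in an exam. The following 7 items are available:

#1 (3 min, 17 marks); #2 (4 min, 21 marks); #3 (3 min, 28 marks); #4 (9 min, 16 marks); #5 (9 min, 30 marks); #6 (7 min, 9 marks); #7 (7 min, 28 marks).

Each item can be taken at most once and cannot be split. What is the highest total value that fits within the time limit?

Check high-value combinations within 14 min:
- #2+#3+#7: time 4+3+7=14, value 21+28+28=77
- #1+#3+#7: time 3+3+7=13, value 17+28+28=73
- #1+#2+#3: time 3+4+3=10, value 17+21+28=66
- #1+#2+#7: time 3+4+7=14, value 17+21+28=66
Best: 77 marks.

77 marks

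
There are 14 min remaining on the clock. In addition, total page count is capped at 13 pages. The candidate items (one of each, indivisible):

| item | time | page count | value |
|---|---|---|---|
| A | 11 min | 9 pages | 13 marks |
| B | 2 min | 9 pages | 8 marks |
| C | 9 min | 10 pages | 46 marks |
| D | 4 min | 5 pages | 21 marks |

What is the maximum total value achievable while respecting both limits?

46 marks

Feasible sets respecting both limits:
- C: time 9, page count 10, value 46
- D: time 4, page count 5, value 21
- A: time 11, page count 9, value 13
- B: time 2, page count 9, value 8
Best: 46 marks.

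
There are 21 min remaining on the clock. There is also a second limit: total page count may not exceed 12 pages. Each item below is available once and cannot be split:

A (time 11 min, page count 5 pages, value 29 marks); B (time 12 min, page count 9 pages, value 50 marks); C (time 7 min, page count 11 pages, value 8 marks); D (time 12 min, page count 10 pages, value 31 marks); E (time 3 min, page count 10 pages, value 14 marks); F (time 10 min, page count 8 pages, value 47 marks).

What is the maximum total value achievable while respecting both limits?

50 marks

Feasible sets respecting both limits:
- B: time 12, page count 9, value 50
- F: time 10, page count 8, value 47
- D: time 12, page count 10, value 31
Best: 50 marks.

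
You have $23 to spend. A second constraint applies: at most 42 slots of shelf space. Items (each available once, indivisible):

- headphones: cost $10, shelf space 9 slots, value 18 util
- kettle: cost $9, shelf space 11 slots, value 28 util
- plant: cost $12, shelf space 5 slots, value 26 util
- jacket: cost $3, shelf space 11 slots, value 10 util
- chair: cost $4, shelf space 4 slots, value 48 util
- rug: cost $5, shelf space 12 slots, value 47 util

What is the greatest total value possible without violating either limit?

Feasible sets respecting both limits:
- kettle+jacket+chair+rug: cost 21, shelf space 38, value 133
- kettle+chair+rug: cost 18, shelf space 27, value 123
- headphones+jacket+chair+rug: cost 22, shelf space 36, value 123
Best: 133 util.

133 util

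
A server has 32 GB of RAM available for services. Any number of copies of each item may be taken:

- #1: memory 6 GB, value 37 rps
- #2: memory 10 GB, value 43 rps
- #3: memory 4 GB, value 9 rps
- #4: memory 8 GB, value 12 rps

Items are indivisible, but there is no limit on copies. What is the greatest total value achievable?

185 rps

Best value-per-unit is #1 at 37/6, and filling with it alone uses memory 5×6=30. No mix of the others beats 5×37 = 185.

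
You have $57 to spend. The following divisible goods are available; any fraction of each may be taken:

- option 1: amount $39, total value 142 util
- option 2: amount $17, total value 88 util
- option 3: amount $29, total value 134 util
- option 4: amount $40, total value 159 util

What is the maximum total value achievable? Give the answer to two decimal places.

265.73

Take in order of value per unit:
- option 2 (88/17 per unit): all 17 → value 88, running total 88.00
- option 3 (134/29 per unit): all 29 → value 134, running total 222.00
- option 4 (159/40 per unit): 11 of 40 → value 11×159/40 = 43.7250, running total 265.73
Total 265.73.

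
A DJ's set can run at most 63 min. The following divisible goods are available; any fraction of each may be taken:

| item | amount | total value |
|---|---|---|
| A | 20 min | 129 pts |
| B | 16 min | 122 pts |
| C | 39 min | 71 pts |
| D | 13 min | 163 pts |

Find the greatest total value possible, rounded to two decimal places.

439.49

Take in order of value per unit:
- D (163/13 per unit): all 13 → value 163, running total 163.00
- B (122/16 per unit): all 16 → value 122, running total 285.00
- A (129/20 per unit): all 20 → value 129, running total 414.00
- C (71/39 per unit): 14 of 39 → value 14×71/39 = 25.4872, running total 439.49
Total 439.49.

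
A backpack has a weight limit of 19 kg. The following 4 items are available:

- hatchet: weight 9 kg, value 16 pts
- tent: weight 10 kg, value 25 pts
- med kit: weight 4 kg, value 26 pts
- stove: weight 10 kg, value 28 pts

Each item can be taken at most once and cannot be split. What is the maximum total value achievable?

54 pts

Check high-value combinations within 19 kg:
- med kit+stove: weight 4+10=14, value 26+28=54
- tent+med kit: weight 10+4=14, value 25+26=51
- hatchet+stove: weight 9+10=19, value 16+28=44
Best: 54 pts.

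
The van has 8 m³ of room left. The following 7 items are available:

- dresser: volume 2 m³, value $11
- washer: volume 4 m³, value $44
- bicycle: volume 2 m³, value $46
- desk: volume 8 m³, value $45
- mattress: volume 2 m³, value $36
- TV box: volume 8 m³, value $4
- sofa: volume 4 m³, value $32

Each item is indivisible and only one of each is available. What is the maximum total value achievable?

$126

This is a 0/1 knapsack; check combinations near the capacity.
- washer+bicycle+mattress: volume 4+2+2=8, value 44+46+36=126
- bicycle+mattress+sofa: volume 2+2+4=8, value 46+36+32=114
- dresser+washer+bicycle: volume 2+4+2=8, value 11+44+46=101
- dresser+bicycle+mattress: volume 2+2+2=6, value 11+46+36=93
Best: $126.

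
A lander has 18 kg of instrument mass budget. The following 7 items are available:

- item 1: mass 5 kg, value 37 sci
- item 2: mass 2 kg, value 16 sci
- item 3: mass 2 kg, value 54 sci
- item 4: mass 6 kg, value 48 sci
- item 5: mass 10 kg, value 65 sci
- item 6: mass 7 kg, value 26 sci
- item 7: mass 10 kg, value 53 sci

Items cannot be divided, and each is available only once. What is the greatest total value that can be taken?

167 sci

This is a 0/1 knapsack; check combinations near the capacity.
- item 3+item 4+item 5: mass 2+6+10=18, value 54+48+65=167
- item 1+item 3+item 5: mass 5+2+10=17, value 37+54+65=156
- item 1+item 2+item 3+item 4: mass 5+2+2+6=15, value 37+16+54+48=155
Best: 167 sci.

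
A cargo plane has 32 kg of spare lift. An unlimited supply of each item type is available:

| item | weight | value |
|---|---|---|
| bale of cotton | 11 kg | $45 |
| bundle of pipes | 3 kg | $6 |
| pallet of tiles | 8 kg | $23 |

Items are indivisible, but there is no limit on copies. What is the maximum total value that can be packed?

Best value-per-unit is bale of cotton at 45/11; filling with it alone gives 2×45 = 90.
Optimal mix: 2×bale of cotton + 1×pallet of tiles → weight 30, value 113.

$113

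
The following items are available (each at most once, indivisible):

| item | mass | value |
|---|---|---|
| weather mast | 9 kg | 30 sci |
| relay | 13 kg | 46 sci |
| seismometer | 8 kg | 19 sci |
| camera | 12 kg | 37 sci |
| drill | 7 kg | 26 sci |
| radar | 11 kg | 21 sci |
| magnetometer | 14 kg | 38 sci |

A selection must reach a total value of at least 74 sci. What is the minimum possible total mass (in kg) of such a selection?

22

Subsets with value ≥ 74, sorted by total mass:
- weather mast+relay: mass 22, value 76
- weather mast+seismometer+drill: mass 24, value 75
- relay+camera: mass 25, value 83
Minimum mass: 22 kg.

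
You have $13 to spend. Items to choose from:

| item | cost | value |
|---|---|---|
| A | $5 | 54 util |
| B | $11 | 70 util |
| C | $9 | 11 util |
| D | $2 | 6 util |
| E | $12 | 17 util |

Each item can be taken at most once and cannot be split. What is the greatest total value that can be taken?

Check high-value combinations within $13:
- B+D: cost 11+2=13, value 70+6=76
- B: cost 11, value 70
- A+D: cost 5+2=7, value 54+6=60
Best: 76 util.

76 util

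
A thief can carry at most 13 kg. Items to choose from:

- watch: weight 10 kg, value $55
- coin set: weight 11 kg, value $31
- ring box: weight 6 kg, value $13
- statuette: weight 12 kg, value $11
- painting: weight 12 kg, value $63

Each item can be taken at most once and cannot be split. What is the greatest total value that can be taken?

$63

Check high-value combinations within 13 kg:
- painting: weight 12, value 63
- watch: weight 10, value 55
- coin set: weight 11, value 31
Best: $63.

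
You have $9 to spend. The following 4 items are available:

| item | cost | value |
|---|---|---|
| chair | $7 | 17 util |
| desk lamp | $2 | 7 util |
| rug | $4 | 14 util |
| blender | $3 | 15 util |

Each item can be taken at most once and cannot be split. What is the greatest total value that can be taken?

Check high-value combinations within $9:
- desk lamp+rug+blender: cost 2+4+3=9, value 7+14+15=36
- rug+blender: cost 4+3=7, value 14+15=29
- chair+desk lamp: cost 7+2=9, value 17+7=24
- desk lamp+blender: cost 2+3=5, value 7+15=22
- desk lamp+rug: cost 2+4=6, value 7+14=21
Best: 36 util.

36 util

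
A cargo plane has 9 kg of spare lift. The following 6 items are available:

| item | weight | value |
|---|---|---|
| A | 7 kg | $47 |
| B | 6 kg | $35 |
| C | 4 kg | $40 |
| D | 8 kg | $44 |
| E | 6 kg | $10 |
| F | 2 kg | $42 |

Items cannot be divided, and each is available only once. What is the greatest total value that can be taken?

$89

Check high-value combinations within 9 kg:
- A+F: weight 7+2=9, value 47+42=89
- C+F: weight 4+2=6, value 40+42=82
- B+F: weight 6+2=8, value 35+42=77
- E+F: weight 6+2=8, value 10+42=52
- A: weight 7, value 47
Best: $89.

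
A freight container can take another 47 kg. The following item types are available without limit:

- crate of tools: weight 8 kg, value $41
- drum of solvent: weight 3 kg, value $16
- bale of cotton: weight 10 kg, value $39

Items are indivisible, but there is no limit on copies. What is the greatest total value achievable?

Best value-per-unit is drum of solvent at 16/3; filling with it alone gives 15×16 = 240.
Optimal mix: 1×crate of tools + 13×drum of solvent → weight 47, value 249.

$249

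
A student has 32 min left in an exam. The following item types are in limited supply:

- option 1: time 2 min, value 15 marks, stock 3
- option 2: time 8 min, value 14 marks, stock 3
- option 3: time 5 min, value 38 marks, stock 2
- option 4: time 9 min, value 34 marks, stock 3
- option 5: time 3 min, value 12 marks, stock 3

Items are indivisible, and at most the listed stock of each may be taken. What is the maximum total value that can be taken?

179 marks

Top feasible selections:
- 3×option 1 + 2×option 3 + 1×option 4 + 2×option 5: time 31, value 179
- 2×option 1 + 2×option 3 + 1×option 4 + 3×option 5: time 32, value 176
- 2×option 1 + 2×option 3 + 2×option 4: time 32, value 174
- 3×option 1 + 2×option 3 + 1×option 4 + 1×option 5: time 28, value 167
Best: 179 marks.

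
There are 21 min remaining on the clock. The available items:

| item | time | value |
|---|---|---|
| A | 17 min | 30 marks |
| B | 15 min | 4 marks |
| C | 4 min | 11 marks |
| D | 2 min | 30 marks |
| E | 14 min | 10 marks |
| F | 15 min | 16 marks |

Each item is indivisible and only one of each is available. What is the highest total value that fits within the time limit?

Check high-value combinations within 21 min:
- A+D: time 17+2=19, value 30+30=60
- C+D+F: time 4+2+15=21, value 11+30+16=57
- C+D+E: time 4+2+14=20, value 11+30+10=51
- D+F: time 2+15=17, value 30+16=46
Best: 60 marks.

60 marks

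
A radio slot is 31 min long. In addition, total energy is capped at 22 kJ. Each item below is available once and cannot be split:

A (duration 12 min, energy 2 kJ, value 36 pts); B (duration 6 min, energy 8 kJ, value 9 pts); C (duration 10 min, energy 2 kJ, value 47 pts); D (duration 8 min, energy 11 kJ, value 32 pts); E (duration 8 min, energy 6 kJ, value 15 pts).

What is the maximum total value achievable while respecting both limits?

115 pts

Feasible sets respecting both limits:
- A+C+D: duration 30, energy 15, value 115
- A+C+E: duration 30, energy 10, value 98
- C+D+E: duration 26, energy 19, value 94
Best: 115 pts.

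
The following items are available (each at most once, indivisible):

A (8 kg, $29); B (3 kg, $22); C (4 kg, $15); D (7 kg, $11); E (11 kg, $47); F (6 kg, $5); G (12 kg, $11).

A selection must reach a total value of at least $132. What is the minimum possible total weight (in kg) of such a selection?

Subsets with value ≥ 132, sorted by total weight:
- A+B+C+D+E+G: weight 45, value 135
- A+B+C+D+E+F+G: weight 51, value 140
Minimum weight: 45 kg.

45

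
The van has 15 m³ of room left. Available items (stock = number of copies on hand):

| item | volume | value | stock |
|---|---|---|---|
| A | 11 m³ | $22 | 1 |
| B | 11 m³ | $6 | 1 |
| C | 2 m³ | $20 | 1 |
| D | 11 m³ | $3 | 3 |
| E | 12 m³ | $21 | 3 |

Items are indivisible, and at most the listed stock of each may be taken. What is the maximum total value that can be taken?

Top feasible selections:
- 1×A + 1×C: volume 13, value 42
- 1×C + 1×E: volume 14, value 41
- 1×B + 1×C: volume 13, value 26
- 1×C + 1×D: volume 13, value 23
Best: $42.

$42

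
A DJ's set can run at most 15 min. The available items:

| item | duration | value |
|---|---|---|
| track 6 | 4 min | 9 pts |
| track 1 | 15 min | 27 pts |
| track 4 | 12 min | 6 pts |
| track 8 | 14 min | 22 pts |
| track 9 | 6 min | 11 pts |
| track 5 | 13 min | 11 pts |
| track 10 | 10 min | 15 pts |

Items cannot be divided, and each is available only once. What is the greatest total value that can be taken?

Check high-value combinations within 15 min:
- track 1: duration 15, value 27
- track 6+track 10: duration 4+10=14, value 9+15=24
- track 8: duration 14, value 22
Best: 27 pts.

27 pts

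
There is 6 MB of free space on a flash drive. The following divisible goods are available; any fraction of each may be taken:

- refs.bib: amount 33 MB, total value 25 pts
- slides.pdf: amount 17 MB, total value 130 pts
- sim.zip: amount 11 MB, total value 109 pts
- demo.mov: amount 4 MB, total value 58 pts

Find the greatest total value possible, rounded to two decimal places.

Take in order of value per unit:
- demo.mov (58/4 per unit): all 4 → value 58, running total 58.00
- sim.zip (109/11 per unit): 2 of 11 → value 2×109/11 = 19.8182, running total 77.82
Total 77.82.

77.82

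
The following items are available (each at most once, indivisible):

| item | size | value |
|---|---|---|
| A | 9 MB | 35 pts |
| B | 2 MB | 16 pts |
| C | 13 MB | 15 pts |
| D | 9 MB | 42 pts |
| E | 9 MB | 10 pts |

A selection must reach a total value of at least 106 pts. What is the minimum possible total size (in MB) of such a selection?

Subsets with value ≥ 106, sorted by total size:
- A+B+C+D: size 33, value 108
- A+B+C+D+E: size 42, value 118
Minimum size: 33 MB.

33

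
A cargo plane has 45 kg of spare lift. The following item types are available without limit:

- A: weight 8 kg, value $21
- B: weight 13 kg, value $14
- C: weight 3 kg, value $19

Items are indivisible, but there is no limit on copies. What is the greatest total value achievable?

Best value-per-unit is C at 19/3, and filling with it alone uses weight 15×3=45. No mix of the others beats 15×19 = 285.

$285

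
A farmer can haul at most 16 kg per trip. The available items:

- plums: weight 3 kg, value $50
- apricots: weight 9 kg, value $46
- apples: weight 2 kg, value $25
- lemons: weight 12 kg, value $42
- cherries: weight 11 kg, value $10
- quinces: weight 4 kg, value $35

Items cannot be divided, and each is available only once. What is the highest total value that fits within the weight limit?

$131

Check high-value combinations within 16 kg:
- plums+apricots+quinces: weight 3+9+4=16, value 50+46+35=131
- plums+apricots+apples: weight 3+9+2=14, value 50+46+25=121
- plums+apples+quinces: weight 3+2+4=9, value 50+25+35=110
- apricots+apples+quinces: weight 9+2+4=15, value 46+25+35=106
Best: $131.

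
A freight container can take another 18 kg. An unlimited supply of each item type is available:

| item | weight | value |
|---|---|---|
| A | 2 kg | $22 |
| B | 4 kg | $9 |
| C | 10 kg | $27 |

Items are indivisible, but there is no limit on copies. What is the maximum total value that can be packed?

Best value-per-unit is A at 22/2, and filling with it alone uses weight 9×2=18. No mix of the others beats 9×22 = 198.

$198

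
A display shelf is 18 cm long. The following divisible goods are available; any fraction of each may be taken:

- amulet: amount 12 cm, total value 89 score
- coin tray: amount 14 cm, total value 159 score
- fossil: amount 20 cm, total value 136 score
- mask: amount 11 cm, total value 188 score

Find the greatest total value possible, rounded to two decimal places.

267.50

Take in order of value per unit:
- mask (188/11 per unit): all 11 → value 188, running total 188.00
- coin tray (159/14 per unit): 7 of 14 → value 7×159/14 = 79.5000, running total 267.50
Total 267.50.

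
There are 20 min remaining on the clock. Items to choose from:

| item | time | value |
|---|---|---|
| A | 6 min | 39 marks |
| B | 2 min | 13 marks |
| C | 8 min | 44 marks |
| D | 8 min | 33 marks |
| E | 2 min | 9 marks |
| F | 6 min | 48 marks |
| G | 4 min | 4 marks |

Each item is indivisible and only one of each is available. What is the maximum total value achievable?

131 marks

Check high-value combinations within 20 min:
- A+C+F: time 6+8+6=20, value 39+44+48=131
- A+D+F: time 6+8+6=20, value 39+33+48=120
- B+C+E+F: time 2+8+2+6=18, value 13+44+9+48=114
- A+B+E+F+G: time 6+2+2+6+4=20, value 39+13+9+48+4=113
Best: 131 marks.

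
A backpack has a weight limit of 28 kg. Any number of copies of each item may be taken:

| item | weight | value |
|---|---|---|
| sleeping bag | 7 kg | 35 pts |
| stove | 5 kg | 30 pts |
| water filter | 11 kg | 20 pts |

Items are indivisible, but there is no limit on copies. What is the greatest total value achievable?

Best value-per-unit is stove at 30/5; filling with it alone gives 5×30 = 150.
Optimal mix: 1×sleeping bag + 4×stove → weight 27, value 155.

155 pts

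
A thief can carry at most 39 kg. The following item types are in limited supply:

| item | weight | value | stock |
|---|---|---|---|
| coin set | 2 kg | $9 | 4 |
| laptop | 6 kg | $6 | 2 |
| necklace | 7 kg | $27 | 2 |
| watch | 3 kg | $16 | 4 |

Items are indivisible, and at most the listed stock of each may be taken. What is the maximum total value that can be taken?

$154

Best selections within weight 39 and stock limits:
- 4×coin set + 2×necklace + 4×watch: weight 34, value 154
- 3×coin set + 1×laptop + 2×necklace + 4×watch: weight 38, value 151
Best: $154.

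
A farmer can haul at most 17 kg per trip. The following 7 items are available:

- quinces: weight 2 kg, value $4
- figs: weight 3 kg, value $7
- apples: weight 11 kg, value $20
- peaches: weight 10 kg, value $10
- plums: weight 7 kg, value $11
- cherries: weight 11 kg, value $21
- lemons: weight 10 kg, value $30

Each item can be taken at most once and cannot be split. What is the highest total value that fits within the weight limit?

Check high-value combinations within 17 kg:
- quinces+figs+lemons: weight 2+3+10=15, value 4+7+30=41
- plums+lemons: weight 7+10=17, value 11+30=41
- figs+lemons: weight 3+10=13, value 7+30=37
- quinces+lemons: weight 2+10=12, value 4+30=34
Best: $41.

$41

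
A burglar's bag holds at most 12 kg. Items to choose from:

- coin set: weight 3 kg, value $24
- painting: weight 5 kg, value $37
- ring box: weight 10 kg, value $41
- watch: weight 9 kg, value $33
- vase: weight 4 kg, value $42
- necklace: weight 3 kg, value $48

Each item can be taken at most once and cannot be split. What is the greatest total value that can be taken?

$127

Check high-value combinations within 12 kg:
- painting+vase+necklace: weight 5+4+3=12, value 37+42+48=127
- coin set+vase+necklace: weight 3+4+3=10, value 24+42+48=114
- coin set+painting+necklace: weight 3+5+3=11, value 24+37+48=109
Best: $127.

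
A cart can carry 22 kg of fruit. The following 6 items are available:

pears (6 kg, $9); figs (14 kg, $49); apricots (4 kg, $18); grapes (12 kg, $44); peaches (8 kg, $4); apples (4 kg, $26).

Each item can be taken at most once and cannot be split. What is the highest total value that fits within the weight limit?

Check high-value combinations within 22 kg:
- figs+apricots+apples: weight 14+4+4=22, value 49+18+26=93
- apricots+grapes+apples: weight 4+12+4=20, value 18+44+26=88
- pears+grapes+apples: weight 6+12+4=22, value 9+44+26=79
- figs+apples: weight 14+4=18, value 49+26=75
- pears+apricots+grapes: weight 6+4+12=22, value 9+18+44=71
Best: $93.

$93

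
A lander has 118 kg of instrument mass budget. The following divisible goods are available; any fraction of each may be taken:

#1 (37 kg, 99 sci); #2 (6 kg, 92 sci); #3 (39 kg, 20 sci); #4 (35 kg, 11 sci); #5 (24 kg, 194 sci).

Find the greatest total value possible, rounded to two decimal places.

Take in order of value per unit:
- #2 (92/6 per unit): all 6 → value 92, running total 92.00
- #5 (194/24 per unit): all 24 → value 194, running total 286.00
- #1 (99/37 per unit): all 37 → value 99, running total 385.00
- #3 (20/39 per unit): all 39 → value 20, running total 405.00
- #4 (11/35 per unit): 12 of 35 → value 12×11/35 = 3.7714, running total 408.77
Total 408.77.

408.77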